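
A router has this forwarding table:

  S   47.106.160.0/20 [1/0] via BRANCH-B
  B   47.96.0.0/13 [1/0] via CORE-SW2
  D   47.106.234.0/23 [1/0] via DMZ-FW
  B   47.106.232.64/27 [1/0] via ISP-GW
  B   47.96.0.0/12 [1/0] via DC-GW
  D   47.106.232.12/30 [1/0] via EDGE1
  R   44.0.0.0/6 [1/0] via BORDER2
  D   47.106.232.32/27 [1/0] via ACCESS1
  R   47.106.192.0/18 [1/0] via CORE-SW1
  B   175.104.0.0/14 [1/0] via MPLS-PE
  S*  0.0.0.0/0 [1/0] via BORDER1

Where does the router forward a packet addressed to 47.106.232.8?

CORE-SW1

Routes whose prefix contains 47.106.232.8:
  0.0.0.0/0 (default, matches everything) -> BORDER1
  44.0.0.0/6 (44.0.0.0 - 47.255.255.255) -> BORDER2
  47.96.0.0/12 (47.96.0.0 - 47.111.255.255) -> DC-GW
  47.106.192.0/18 (47.106.192.0 - 47.106.255.255) -> CORE-SW1
More-specific entries that do NOT match:
  47.106.232.12/30 (47.106.232.12 - 47.106.232.15) does not contain 47.106.232.8
  47.106.232.64/27 (47.106.232.64 - 47.106.232.95) does not contain 47.106.232.8
  47.106.232.32/27 (47.106.232.32 - 47.106.232.63) does not contain 47.106.232.8
  47.106.234.0/23 (47.106.234.0 - 47.106.235.255) does not contain 47.106.232.8
  47.106.160.0/20 (47.106.160.0 - 47.106.175.255) does not contain 47.106.232.8
Longest matching prefix is /18 -> next hop CORE-SW1.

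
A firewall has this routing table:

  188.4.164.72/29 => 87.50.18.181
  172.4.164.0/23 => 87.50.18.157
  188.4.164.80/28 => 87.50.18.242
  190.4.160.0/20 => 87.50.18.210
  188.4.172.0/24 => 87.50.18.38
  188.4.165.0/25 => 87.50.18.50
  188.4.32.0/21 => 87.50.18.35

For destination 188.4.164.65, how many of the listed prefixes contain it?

No listed prefix contains 188.4.164.65.
Total matching entries: 0.

0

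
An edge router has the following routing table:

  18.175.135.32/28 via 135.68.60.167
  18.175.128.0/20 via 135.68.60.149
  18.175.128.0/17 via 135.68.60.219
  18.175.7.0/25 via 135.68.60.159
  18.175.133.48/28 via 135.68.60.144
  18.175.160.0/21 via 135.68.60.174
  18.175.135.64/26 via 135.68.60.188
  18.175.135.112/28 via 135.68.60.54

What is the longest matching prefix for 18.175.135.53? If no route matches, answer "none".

18.175.128.0/20

Entries matching 18.175.135.53:
  18.175.128.0/17 (18.175.128.0 - 18.175.255.255)
  18.175.128.0/20 (18.175.128.0 - 18.175.143.255)
Most specific is 18.175.128.0/20.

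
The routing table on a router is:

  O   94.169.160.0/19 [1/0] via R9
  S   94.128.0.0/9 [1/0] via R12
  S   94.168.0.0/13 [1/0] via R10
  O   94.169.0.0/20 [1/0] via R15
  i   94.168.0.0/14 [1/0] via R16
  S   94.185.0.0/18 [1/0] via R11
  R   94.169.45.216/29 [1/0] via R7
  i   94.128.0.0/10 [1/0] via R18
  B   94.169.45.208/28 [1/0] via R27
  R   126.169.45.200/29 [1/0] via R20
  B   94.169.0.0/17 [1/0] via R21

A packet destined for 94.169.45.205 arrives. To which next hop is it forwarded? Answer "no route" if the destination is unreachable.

Routes whose prefix contains 94.169.45.205:
  94.128.0.0/9 (94.128.0.0 - 94.255.255.255) -> R12
  94.128.0.0/10 (94.128.0.0 - 94.191.255.255) -> R18
  94.168.0.0/13 (94.168.0.0 - 94.175.255.255) -> R10
  94.168.0.0/14 (94.168.0.0 - 94.171.255.255) -> R16
  94.169.0.0/17 (94.169.0.0 - 94.169.127.255) -> R21
More-specific entries that do NOT match:
  94.169.45.216/29 (94.169.45.216 - 94.169.45.223) does not contain 94.169.45.205
  126.169.45.200/29 (126.169.45.200 - 126.169.45.207) does not contain 94.169.45.205
  94.169.45.208/28 (94.169.45.208 - 94.169.45.223) does not contain 94.169.45.205
  94.169.0.0/20 (94.169.0.0 - 94.169.15.255) does not contain 94.169.45.205
  94.169.160.0/19 (94.169.160.0 - 94.169.191.255) does not contain 94.169.45.205
  94.185.0.0/18 (94.185.0.0 - 94.185.63.255) does not contain 94.169.45.205
Longest matching prefix is /17 -> next hop R21.

R21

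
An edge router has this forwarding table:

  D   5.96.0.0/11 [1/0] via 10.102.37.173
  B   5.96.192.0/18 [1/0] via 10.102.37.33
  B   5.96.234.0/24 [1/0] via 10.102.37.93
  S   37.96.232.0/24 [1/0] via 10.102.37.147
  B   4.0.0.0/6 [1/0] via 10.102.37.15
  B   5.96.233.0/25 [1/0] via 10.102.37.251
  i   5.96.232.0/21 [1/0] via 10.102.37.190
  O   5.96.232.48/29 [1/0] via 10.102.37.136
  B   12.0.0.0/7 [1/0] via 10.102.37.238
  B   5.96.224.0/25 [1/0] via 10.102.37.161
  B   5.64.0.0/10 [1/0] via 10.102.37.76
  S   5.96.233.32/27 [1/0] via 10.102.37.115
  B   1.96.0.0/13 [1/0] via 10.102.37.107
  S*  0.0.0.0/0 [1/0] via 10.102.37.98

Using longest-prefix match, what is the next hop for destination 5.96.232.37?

10.102.37.190

Routes whose prefix contains 5.96.232.37:
  0.0.0.0/0 (default, matches everything) -> 10.102.37.98
  4.0.0.0/6 (4.0.0.0 - 7.255.255.255) -> 10.102.37.15
  5.64.0.0/10 (5.64.0.0 - 5.127.255.255) -> 10.102.37.76
  5.96.0.0/11 (5.96.0.0 - 5.127.255.255) -> 10.102.37.173
  5.96.192.0/18 (5.96.192.0 - 5.96.255.255) -> 10.102.37.33
  5.96.232.0/21 (5.96.232.0 - 5.96.239.255) -> 10.102.37.190
More-specific entries that do NOT match:
  5.96.232.48/29 (5.96.232.48 - 5.96.232.55) does not contain 5.96.232.37
  5.96.233.32/27 (5.96.233.32 - 5.96.233.63) does not contain 5.96.232.37
  5.96.233.0/25 (5.96.233.0 - 5.96.233.127) does not contain 5.96.232.37
  5.96.224.0/25 (5.96.224.0 - 5.96.224.127) does not contain 5.96.232.37
  5.96.234.0/24 (5.96.234.0 - 5.96.234.255) does not contain 5.96.232.37
  37.96.232.0/24 (37.96.232.0 - 37.96.232.255) does not contain 5.96.232.37
Longest matching prefix is /21 -> next hop 10.102.37.190.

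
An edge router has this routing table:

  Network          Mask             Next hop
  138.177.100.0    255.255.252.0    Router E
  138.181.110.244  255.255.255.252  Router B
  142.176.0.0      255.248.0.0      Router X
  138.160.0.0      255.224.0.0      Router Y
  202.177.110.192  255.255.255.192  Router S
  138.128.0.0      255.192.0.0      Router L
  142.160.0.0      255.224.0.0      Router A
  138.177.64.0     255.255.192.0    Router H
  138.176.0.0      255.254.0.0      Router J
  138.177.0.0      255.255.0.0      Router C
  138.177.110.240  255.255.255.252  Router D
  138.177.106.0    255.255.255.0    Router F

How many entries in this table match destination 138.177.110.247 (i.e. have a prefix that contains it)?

5

Prefixes containing 138.177.110.247:
  138.128.0.0/10 (138.128.0.0 - 138.191.255.255)
  138.160.0.0/11 (138.160.0.0 - 138.191.255.255)
  138.176.0.0/15 (138.176.0.0 - 138.177.255.255)
  138.177.0.0/16 (138.177.0.0 - 138.177.255.255)
  138.177.64.0/18 (138.177.64.0 - 138.177.127.255)
Total matching entries: 5.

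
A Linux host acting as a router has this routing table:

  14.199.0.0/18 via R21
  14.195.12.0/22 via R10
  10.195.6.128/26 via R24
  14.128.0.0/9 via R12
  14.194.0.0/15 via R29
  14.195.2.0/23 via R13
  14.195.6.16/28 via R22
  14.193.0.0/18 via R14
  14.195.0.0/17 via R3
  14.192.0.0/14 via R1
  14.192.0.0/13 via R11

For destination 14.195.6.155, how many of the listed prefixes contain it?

5

Prefixes containing 14.195.6.155:
  14.128.0.0/9 (14.128.0.0 - 14.255.255.255)
  14.192.0.0/13 (14.192.0.0 - 14.199.255.255)
  14.192.0.0/14 (14.192.0.0 - 14.195.255.255)
  14.194.0.0/15 (14.194.0.0 - 14.195.255.255)
  14.195.0.0/17 (14.195.0.0 - 14.195.127.255)
Total matching entries: 5.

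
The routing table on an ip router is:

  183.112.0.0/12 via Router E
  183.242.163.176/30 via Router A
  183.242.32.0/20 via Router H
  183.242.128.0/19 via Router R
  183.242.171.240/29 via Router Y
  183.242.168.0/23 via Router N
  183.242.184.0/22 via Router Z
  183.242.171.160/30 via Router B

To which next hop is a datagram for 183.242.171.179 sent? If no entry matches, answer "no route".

no route

No entry's prefix contains 183.242.171.179; there is no default route.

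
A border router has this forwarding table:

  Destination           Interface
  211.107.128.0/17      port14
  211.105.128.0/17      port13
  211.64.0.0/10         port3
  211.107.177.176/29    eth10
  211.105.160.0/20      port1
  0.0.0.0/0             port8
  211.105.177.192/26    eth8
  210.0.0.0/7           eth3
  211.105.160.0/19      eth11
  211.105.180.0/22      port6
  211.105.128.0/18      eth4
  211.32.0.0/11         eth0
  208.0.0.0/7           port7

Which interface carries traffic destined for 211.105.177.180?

eth11

Routes whose prefix contains 211.105.177.180:
  0.0.0.0/0 (default, matches everything) -> port8
  210.0.0.0/7 (210.0.0.0 - 211.255.255.255) -> eth3
  211.64.0.0/10 (211.64.0.0 - 211.127.255.255) -> port3
  211.105.128.0/17 (211.105.128.0 - 211.105.255.255) -> port13
  211.105.128.0/18 (211.105.128.0 - 211.105.191.255) -> eth4
  211.105.160.0/19 (211.105.160.0 - 211.105.191.255) -> eth11
More-specific entries that do NOT match:
  211.107.177.176/29 (211.107.177.176 - 211.107.177.183) does not contain 211.105.177.180
  211.105.177.192/26 (211.105.177.192 - 211.105.177.255) does not contain 211.105.177.180
  211.105.180.0/22 (211.105.180.0 - 211.105.183.255) does not contain 211.105.177.180
  211.105.160.0/20 (211.105.160.0 - 211.105.175.255) does not contain 211.105.177.180
Longest matching prefix is /19 -> interface eth11.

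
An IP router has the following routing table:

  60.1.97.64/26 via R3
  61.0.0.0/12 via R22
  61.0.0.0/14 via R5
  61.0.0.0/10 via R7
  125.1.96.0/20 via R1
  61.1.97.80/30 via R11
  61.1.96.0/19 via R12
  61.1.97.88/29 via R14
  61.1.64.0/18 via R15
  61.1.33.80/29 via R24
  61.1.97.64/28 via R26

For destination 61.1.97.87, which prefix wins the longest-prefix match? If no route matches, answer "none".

61.1.96.0/19

Entries matching 61.1.97.87:
  61.0.0.0/10 (61.0.0.0 - 61.63.255.255)
  61.0.0.0/12 (61.0.0.0 - 61.15.255.255)
  61.0.0.0/14 (61.0.0.0 - 61.3.255.255)
  61.1.64.0/18 (61.1.64.0 - 61.1.127.255)
  61.1.96.0/19 (61.1.96.0 - 61.1.127.255)
Most specific is 61.1.96.0/19.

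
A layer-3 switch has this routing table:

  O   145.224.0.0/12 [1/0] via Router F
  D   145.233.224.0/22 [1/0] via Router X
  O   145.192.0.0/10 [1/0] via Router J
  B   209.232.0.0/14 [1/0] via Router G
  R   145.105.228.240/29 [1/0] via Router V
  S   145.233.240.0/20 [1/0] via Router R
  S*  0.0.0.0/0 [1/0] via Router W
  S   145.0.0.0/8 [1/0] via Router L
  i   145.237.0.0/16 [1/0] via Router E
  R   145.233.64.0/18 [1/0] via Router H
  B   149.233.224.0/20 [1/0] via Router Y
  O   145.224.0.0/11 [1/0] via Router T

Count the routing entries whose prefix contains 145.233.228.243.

5

Prefixes containing 145.233.228.243:
  0.0.0.0/0 (default, matches everything)
  145.0.0.0/8 (145.0.0.0 - 145.255.255.255)
  145.192.0.0/10 (145.192.0.0 - 145.255.255.255)
  145.224.0.0/11 (145.224.0.0 - 145.255.255.255)
  145.224.0.0/12 (145.224.0.0 - 145.239.255.255)
Total matching entries: 5.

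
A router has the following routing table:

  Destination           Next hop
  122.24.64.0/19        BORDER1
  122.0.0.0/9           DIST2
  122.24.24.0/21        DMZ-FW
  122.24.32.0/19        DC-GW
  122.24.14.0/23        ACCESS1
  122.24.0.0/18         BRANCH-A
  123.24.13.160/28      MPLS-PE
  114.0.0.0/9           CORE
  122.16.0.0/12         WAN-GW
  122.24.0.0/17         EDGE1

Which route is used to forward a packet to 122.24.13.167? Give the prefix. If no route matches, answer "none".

Entries matching 122.24.13.167:
  122.0.0.0/9 (122.0.0.0 - 122.127.255.255)
  122.16.0.0/12 (122.16.0.0 - 122.31.255.255)
  122.24.0.0/17 (122.24.0.0 - 122.24.127.255)
  122.24.0.0/18 (122.24.0.0 - 122.24.63.255)
Most specific is 122.24.0.0/18.

122.24.0.0/18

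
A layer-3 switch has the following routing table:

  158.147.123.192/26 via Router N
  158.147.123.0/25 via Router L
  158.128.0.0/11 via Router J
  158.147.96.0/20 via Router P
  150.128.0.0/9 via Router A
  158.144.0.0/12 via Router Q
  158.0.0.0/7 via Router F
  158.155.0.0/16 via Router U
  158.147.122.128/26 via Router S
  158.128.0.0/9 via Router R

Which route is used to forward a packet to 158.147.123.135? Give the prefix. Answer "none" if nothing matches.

Entries matching 158.147.123.135:
  158.0.0.0/7 (158.0.0.0 - 159.255.255.255)
  158.128.0.0/9 (158.128.0.0 - 158.255.255.255)
  158.128.0.0/11 (158.128.0.0 - 158.159.255.255)
  158.144.0.0/12 (158.144.0.0 - 158.159.255.255)
Most specific is 158.144.0.0/12.

158.144.0.0/12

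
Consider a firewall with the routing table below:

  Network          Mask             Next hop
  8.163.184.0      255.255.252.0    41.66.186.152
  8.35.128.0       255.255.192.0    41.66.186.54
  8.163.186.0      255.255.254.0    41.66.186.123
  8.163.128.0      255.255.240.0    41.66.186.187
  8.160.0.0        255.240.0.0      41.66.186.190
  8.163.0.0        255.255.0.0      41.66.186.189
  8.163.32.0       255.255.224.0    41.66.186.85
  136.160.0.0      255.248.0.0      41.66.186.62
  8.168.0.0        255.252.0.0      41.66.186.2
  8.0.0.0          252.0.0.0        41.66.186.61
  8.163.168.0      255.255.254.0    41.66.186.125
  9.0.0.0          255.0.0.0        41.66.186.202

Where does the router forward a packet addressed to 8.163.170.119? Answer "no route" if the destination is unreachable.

Routes whose prefix contains 8.163.170.119:
  8.0.0.0/6 (8.0.0.0 - 11.255.255.255) -> 41.66.186.61
  8.160.0.0/12 (8.160.0.0 - 8.175.255.255) -> 41.66.186.190
  8.163.0.0/16 (8.163.0.0 - 8.163.255.255) -> 41.66.186.189
More-specific entries that do NOT match:
  8.163.186.0/23 (8.163.186.0 - 8.163.187.255) does not contain 8.163.170.119
  8.163.168.0/23 (8.163.168.0 - 8.163.169.255) does not contain 8.163.170.119
  8.163.184.0/22 (8.163.184.0 - 8.163.187.255) does not contain 8.163.170.119
  8.163.128.0/20 (8.163.128.0 - 8.163.143.255) does not contain 8.163.170.119
  8.163.32.0/19 (8.163.32.0 - 8.163.63.255) does not contain 8.163.170.119
  8.35.128.0/18 (8.35.128.0 - 8.35.191.255) does not contain 8.163.170.119
Longest matching prefix is /16 -> next hop 41.66.186.189.

41.66.186.189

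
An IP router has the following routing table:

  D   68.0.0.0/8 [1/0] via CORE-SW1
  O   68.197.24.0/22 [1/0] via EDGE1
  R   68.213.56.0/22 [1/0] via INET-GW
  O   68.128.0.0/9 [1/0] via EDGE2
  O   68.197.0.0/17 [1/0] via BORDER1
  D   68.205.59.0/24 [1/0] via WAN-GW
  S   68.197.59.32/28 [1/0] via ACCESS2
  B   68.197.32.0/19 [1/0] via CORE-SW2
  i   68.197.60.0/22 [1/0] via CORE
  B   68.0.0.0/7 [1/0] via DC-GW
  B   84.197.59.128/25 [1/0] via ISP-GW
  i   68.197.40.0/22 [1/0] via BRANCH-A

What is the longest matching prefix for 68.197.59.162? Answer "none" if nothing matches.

68.197.32.0/19

Entries matching 68.197.59.162:
  68.0.0.0/7 (68.0.0.0 - 69.255.255.255)
  68.0.0.0/8 (68.0.0.0 - 68.255.255.255)
  68.128.0.0/9 (68.128.0.0 - 68.255.255.255)
  68.197.0.0/17 (68.197.0.0 - 68.197.127.255)
  68.197.32.0/19 (68.197.32.0 - 68.197.63.255)
Most specific is 68.197.32.0/19.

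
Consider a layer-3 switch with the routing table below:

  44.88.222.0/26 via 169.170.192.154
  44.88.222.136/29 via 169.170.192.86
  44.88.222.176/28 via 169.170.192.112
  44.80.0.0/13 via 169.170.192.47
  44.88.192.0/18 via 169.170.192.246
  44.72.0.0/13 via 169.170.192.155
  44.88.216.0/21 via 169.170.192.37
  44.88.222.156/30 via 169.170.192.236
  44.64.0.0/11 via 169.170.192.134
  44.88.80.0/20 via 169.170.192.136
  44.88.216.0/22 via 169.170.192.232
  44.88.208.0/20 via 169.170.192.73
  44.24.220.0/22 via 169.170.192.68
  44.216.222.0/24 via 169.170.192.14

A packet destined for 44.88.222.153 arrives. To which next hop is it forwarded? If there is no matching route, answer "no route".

Routes whose prefix contains 44.88.222.153:
  44.64.0.0/11 (44.64.0.0 - 44.95.255.255) -> 169.170.192.134
  44.88.192.0/18 (44.88.192.0 - 44.88.255.255) -> 169.170.192.246
  44.88.208.0/20 (44.88.208.0 - 44.88.223.255) -> 169.170.192.73
  44.88.216.0/21 (44.88.216.0 - 44.88.223.255) -> 169.170.192.37
More-specific entries that do NOT match:
  44.88.222.156/30 (44.88.222.156 - 44.88.222.159) does not contain 44.88.222.153
  44.88.222.136/29 (44.88.222.136 - 44.88.222.143) does not contain 44.88.222.153
  44.88.222.176/28 (44.88.222.176 - 44.88.222.191) does not contain 44.88.222.153
  44.88.222.0/26 (44.88.222.0 - 44.88.222.63) does not contain 44.88.222.153
  44.216.222.0/24 (44.216.222.0 - 44.216.222.255) does not contain 44.88.222.153
  44.88.216.0/22 (44.88.216.0 - 44.88.219.255) does not contain 44.88.222.153
  44.24.220.0/22 (44.24.220.0 - 44.24.223.255) does not contain 44.88.222.153
Longest matching prefix is /21 -> next hop 169.170.192.37.

169.170.192.37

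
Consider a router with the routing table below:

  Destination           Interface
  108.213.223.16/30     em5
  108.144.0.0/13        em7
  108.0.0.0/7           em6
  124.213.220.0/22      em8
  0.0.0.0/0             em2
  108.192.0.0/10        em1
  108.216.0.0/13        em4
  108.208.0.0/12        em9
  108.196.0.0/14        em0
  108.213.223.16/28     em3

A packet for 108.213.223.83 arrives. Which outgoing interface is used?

Routes whose prefix contains 108.213.223.83:
  0.0.0.0/0 (default, matches everything) -> em2
  108.0.0.0/7 (108.0.0.0 - 109.255.255.255) -> em6
  108.192.0.0/10 (108.192.0.0 - 108.255.255.255) -> em1
  108.208.0.0/12 (108.208.0.0 - 108.223.255.255) -> em9
More-specific entries that do NOT match:
  108.213.223.16/30 (108.213.223.16 - 108.213.223.19) does not contain 108.213.223.83
  108.213.223.16/28 (108.213.223.16 - 108.213.223.31) does not contain 108.213.223.83
  124.213.220.0/22 (124.213.220.0 - 124.213.223.255) does not contain 108.213.223.83
  108.196.0.0/14 (108.196.0.0 - 108.199.255.255) does not contain 108.213.223.83
  108.144.0.0/13 (108.144.0.0 - 108.151.255.255) does not contain 108.213.223.83
  108.216.0.0/13 (108.216.0.0 - 108.223.255.255) does not contain 108.213.223.83
Longest matching prefix is /12 -> interface em9.

em9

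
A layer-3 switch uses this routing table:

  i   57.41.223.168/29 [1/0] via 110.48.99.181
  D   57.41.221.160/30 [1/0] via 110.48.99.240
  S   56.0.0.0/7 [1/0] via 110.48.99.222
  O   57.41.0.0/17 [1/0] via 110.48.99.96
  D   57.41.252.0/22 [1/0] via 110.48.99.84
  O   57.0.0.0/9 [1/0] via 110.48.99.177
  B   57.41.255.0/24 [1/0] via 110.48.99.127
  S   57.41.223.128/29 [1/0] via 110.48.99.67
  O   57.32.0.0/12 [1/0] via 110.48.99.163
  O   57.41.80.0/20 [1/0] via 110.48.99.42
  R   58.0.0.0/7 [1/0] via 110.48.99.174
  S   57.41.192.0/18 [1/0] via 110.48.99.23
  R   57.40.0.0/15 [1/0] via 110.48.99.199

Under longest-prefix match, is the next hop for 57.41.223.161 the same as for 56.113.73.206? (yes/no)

57.41.223.161: longest match 57.41.192.0/18 -> 110.48.99.23
56.113.73.206: longest match 56.0.0.0/7 -> 110.48.99.222

no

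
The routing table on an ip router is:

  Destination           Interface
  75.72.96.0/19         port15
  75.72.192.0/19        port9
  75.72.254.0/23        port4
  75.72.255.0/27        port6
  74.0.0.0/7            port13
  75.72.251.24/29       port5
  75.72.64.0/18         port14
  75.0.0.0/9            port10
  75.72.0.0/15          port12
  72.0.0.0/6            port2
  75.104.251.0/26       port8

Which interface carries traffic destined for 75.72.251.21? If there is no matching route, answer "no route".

Routes whose prefix contains 75.72.251.21:
  72.0.0.0/6 (72.0.0.0 - 75.255.255.255) -> port2
  74.0.0.0/7 (74.0.0.0 - 75.255.255.255) -> port13
  75.0.0.0/9 (75.0.0.0 - 75.127.255.255) -> port10
  75.72.0.0/15 (75.72.0.0 - 75.73.255.255) -> port12
More-specific entries that do NOT match:
  75.72.251.24/29 (75.72.251.24 - 75.72.251.31) does not contain 75.72.251.21
  75.72.255.0/27 (75.72.255.0 - 75.72.255.31) does not contain 75.72.251.21
  75.104.251.0/26 (75.104.251.0 - 75.104.251.63) does not contain 75.72.251.21
  75.72.254.0/23 (75.72.254.0 - 75.72.255.255) does not contain 75.72.251.21
  75.72.96.0/19 (75.72.96.0 - 75.72.127.255) does not contain 75.72.251.21
  75.72.192.0/19 (75.72.192.0 - 75.72.223.255) does not contain 75.72.251.21
  75.72.64.0/18 (75.72.64.0 - 75.72.127.255) does not contain 75.72.251.21
Longest matching prefix is /15 -> interface port12.

port12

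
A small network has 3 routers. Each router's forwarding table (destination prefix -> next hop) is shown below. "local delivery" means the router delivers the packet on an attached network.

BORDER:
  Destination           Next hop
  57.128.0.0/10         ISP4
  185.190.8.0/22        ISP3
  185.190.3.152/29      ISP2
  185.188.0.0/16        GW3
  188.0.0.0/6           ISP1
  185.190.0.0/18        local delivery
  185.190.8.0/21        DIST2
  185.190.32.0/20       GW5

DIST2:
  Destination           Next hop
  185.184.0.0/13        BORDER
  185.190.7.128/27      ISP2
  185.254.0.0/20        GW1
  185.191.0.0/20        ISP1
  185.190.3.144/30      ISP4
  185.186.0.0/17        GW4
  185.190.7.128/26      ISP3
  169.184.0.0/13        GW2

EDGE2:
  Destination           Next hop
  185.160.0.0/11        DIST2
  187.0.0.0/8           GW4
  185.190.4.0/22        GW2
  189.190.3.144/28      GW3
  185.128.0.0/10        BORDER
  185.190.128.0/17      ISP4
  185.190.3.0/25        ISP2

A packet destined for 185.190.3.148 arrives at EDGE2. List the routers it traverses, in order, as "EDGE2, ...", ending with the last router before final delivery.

At EDGE2: longest match for 185.190.3.148 is 185.160.0.0/11 -> DIST2
At DIST2: longest match for 185.190.3.148 is 185.184.0.0/13 -> BORDER
At BORDER: longest match for 185.190.3.148 is 185.190.0.0/18 -> local delivery

EDGE2, DIST2, BORDER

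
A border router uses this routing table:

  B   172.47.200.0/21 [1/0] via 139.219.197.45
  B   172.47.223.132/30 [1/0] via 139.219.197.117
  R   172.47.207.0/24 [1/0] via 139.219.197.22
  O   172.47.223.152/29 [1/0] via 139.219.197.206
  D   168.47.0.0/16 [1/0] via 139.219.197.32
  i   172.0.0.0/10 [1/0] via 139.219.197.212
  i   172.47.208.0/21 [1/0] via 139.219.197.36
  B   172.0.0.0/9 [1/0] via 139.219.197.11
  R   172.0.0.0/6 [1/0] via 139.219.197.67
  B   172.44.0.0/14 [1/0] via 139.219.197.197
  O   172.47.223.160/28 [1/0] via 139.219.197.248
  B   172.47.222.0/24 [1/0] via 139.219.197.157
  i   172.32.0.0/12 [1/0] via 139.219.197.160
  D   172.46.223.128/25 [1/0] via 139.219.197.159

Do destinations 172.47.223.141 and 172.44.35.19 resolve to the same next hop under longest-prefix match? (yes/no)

yes

172.47.223.141: longest match 172.44.0.0/14 -> 139.219.197.197
172.44.35.19: longest match 172.44.0.0/14 -> 139.219.197.197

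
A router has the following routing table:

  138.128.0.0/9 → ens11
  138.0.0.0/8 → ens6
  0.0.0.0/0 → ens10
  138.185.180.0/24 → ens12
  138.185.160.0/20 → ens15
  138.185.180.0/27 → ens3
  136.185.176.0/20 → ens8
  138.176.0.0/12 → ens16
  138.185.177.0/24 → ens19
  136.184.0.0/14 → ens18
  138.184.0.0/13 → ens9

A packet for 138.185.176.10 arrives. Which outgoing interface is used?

Routes whose prefix contains 138.185.176.10:
  0.0.0.0/0 (default, matches everything) -> ens10
  138.0.0.0/8 (138.0.0.0 - 138.255.255.255) -> ens6
  138.128.0.0/9 (138.128.0.0 - 138.255.255.255) -> ens11
  138.176.0.0/12 (138.176.0.0 - 138.191.255.255) -> ens16
  138.184.0.0/13 (138.184.0.0 - 138.191.255.255) -> ens9
More-specific entries that do NOT match:
  138.185.180.0/27 (138.185.180.0 - 138.185.180.31) does not contain 138.185.176.10
  138.185.180.0/24 (138.185.180.0 - 138.185.180.255) does not contain 138.185.176.10
  138.185.177.0/24 (138.185.177.0 - 138.185.177.255) does not contain 138.185.176.10
  138.185.160.0/20 (138.185.160.0 - 138.185.175.255) does not contain 138.185.176.10
  136.185.176.0/20 (136.185.176.0 - 136.185.191.255) does not contain 138.185.176.10
  136.184.0.0/14 (136.184.0.0 - 136.187.255.255) does not contain 138.185.176.10
Longest matching prefix is /13 -> interface ens9.

ens9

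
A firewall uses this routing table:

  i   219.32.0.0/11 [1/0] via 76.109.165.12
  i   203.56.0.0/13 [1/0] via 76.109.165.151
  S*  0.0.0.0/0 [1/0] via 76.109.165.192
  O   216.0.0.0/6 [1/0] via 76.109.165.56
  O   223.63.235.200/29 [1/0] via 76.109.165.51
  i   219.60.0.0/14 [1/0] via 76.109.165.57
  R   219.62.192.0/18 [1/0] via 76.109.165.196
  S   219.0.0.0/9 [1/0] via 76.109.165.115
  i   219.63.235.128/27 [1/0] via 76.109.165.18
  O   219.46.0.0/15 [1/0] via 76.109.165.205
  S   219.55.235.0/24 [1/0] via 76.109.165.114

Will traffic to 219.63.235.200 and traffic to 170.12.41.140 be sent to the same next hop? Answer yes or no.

no

219.63.235.200: longest match 219.60.0.0/14 -> 76.109.165.57
170.12.41.140: longest match 0.0.0.0/0 -> 76.109.165.192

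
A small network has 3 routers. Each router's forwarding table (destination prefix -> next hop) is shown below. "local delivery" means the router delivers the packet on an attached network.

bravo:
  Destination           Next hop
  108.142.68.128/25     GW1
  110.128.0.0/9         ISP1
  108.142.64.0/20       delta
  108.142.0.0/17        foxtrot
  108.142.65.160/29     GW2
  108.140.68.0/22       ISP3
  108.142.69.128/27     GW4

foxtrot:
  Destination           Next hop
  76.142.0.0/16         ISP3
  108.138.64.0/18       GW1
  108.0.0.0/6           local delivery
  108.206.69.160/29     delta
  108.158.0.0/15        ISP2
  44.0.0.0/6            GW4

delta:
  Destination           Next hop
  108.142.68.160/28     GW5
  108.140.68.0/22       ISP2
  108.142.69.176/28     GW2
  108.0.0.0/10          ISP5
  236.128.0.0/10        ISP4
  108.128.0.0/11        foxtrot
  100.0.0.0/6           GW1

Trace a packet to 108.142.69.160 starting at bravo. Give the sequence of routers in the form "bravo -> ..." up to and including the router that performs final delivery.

At bravo: longest match for 108.142.69.160 is 108.142.64.0/20 -> delta
At delta: longest match for 108.142.69.160 is 108.128.0.0/11 -> foxtrot
At foxtrot: longest match for 108.142.69.160 is 108.0.0.0/6 -> local delivery

bravo -> delta -> foxtrot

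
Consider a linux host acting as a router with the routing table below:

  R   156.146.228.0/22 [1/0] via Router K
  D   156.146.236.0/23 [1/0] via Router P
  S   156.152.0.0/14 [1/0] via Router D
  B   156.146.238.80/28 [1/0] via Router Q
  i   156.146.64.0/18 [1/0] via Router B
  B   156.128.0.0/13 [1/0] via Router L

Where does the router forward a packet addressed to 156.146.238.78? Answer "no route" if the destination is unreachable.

No entry's prefix contains 156.146.238.78; there is no default route.

no route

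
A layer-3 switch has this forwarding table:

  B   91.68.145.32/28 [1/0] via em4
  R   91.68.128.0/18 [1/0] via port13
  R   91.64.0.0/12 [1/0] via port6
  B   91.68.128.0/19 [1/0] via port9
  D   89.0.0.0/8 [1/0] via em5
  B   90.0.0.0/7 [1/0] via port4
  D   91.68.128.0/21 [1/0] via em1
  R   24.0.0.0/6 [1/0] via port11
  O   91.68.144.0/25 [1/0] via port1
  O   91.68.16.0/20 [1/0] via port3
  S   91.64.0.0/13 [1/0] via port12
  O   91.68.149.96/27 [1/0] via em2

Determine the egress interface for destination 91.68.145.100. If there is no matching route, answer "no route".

Routes whose prefix contains 91.68.145.100:
  90.0.0.0/7 (90.0.0.0 - 91.255.255.255) -> port4
  91.64.0.0/12 (91.64.0.0 - 91.79.255.255) -> port6
  91.64.0.0/13 (91.64.0.0 - 91.71.255.255) -> port12
  91.68.128.0/18 (91.68.128.0 - 91.68.191.255) -> port13
  91.68.128.0/19 (91.68.128.0 - 91.68.159.255) -> port9
More-specific entries that do NOT match:
  91.68.145.32/28 (91.68.145.32 - 91.68.145.47) does not contain 91.68.145.100
  91.68.149.96/27 (91.68.149.96 - 91.68.149.127) does not contain 91.68.145.100
  91.68.144.0/25 (91.68.144.0 - 91.68.144.127) does not contain 91.68.145.100
  91.68.128.0/21 (91.68.128.0 - 91.68.135.255) does not contain 91.68.145.100
  91.68.16.0/20 (91.68.16.0 - 91.68.31.255) does not contain 91.68.145.100
Longest matching prefix is /19 -> interface port9.

port9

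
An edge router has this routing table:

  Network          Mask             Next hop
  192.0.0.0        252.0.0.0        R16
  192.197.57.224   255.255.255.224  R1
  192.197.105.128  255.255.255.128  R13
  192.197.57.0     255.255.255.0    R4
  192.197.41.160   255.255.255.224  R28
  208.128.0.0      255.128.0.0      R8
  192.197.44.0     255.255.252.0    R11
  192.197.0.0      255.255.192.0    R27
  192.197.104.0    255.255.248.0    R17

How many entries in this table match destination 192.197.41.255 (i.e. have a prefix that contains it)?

Prefixes containing 192.197.41.255:
  192.0.0.0/6 (192.0.0.0 - 195.255.255.255)
  192.197.0.0/18 (192.197.0.0 - 192.197.63.255)
Total matching entries: 2.

2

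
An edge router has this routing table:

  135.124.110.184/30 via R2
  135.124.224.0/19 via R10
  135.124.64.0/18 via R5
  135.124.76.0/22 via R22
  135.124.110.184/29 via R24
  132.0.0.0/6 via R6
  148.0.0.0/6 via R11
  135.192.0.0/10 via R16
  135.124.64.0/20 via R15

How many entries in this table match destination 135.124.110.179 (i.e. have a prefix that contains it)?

Prefixes containing 135.124.110.179:
  132.0.0.0/6 (132.0.0.0 - 135.255.255.255)
  135.124.64.0/18 (135.124.64.0 - 135.124.127.255)
Total matching entries: 2.

2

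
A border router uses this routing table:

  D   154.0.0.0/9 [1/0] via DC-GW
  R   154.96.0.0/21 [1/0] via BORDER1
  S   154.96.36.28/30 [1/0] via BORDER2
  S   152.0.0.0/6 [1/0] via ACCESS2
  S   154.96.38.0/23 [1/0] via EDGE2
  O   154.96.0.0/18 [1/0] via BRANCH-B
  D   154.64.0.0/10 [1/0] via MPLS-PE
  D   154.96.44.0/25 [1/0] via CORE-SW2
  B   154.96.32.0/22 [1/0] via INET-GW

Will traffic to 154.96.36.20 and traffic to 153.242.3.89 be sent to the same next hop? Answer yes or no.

154.96.36.20: longest match 154.96.0.0/18 -> BRANCH-B
153.242.3.89: longest match 152.0.0.0/6 -> ACCESS2

no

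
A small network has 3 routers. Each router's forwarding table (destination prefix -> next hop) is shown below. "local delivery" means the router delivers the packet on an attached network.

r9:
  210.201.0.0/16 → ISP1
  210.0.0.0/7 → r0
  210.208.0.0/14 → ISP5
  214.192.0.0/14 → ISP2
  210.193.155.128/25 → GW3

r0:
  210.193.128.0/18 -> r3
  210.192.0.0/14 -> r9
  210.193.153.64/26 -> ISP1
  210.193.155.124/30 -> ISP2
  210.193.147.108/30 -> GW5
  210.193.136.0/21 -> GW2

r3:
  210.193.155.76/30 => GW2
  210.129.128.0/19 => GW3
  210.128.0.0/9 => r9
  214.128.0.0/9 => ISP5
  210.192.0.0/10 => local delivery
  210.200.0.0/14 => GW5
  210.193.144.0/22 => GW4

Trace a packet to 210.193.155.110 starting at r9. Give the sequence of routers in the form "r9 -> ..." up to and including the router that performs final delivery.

At r9: longest match for 210.193.155.110 is 210.0.0.0/7 -> r0
At r0: longest match for 210.193.155.110 is 210.193.128.0/18 -> r3
At r3: longest match for 210.193.155.110 is 210.192.0.0/10 -> local delivery

r9 -> r0 -> r3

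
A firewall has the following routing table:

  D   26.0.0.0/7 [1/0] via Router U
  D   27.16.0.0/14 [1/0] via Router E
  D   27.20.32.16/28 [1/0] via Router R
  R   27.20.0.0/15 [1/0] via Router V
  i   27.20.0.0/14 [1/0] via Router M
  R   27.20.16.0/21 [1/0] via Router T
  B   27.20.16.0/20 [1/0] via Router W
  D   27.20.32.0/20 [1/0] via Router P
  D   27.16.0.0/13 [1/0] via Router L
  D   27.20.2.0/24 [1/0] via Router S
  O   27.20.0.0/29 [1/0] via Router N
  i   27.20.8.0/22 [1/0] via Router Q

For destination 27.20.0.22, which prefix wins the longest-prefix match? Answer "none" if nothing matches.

27.20.0.0/15

Entries matching 27.20.0.22:
  26.0.0.0/7 (26.0.0.0 - 27.255.255.255)
  27.16.0.0/13 (27.16.0.0 - 27.23.255.255)
  27.20.0.0/14 (27.20.0.0 - 27.23.255.255)
  27.20.0.0/15 (27.20.0.0 - 27.21.255.255)
Most specific is 27.20.0.0/15.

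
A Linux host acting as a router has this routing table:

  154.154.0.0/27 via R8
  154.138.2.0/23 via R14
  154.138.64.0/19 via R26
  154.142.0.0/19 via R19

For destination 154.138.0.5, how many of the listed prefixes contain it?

No listed prefix contains 154.138.0.5.
Total matching entries: 0.

0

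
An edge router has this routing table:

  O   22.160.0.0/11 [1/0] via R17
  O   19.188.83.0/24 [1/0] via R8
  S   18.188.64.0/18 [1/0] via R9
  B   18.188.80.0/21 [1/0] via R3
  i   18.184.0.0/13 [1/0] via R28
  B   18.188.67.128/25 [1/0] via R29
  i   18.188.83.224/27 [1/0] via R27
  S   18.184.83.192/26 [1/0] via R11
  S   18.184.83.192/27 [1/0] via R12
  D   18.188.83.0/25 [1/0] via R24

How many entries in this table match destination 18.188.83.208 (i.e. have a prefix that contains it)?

3

Prefixes containing 18.188.83.208:
  18.184.0.0/13 (18.184.0.0 - 18.191.255.255)
  18.188.64.0/18 (18.188.64.0 - 18.188.127.255)
  18.188.80.0/21 (18.188.80.0 - 18.188.87.255)
Total matching entries: 3.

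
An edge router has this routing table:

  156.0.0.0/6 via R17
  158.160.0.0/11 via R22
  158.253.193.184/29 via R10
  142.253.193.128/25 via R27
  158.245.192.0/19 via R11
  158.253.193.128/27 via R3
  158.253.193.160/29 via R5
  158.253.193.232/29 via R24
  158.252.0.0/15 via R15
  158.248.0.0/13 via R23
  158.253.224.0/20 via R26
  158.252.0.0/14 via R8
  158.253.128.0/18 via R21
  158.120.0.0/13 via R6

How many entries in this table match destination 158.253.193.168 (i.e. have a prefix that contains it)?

Prefixes containing 158.253.193.168:
  156.0.0.0/6 (156.0.0.0 - 159.255.255.255)
  158.248.0.0/13 (158.248.0.0 - 158.255.255.255)
  158.252.0.0/14 (158.252.0.0 - 158.255.255.255)
  158.252.0.0/15 (158.252.0.0 - 158.253.255.255)
Total matching entries: 4.

4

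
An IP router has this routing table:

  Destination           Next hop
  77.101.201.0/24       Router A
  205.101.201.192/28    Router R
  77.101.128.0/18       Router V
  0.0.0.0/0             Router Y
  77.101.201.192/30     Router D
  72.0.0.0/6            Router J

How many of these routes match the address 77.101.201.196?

2

Prefixes containing 77.101.201.196:
  0.0.0.0/0 (default, matches everything)
  77.101.201.0/24 (77.101.201.0 - 77.101.201.255)
Total matching entries: 2.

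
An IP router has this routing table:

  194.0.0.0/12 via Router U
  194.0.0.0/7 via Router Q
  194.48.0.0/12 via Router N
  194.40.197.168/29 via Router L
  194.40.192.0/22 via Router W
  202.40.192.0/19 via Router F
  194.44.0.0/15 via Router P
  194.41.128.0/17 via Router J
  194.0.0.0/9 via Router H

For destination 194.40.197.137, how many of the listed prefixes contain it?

2

Prefixes containing 194.40.197.137:
  194.0.0.0/7 (194.0.0.0 - 195.255.255.255)
  194.0.0.0/9 (194.0.0.0 - 194.127.255.255)
Total matching entries: 2.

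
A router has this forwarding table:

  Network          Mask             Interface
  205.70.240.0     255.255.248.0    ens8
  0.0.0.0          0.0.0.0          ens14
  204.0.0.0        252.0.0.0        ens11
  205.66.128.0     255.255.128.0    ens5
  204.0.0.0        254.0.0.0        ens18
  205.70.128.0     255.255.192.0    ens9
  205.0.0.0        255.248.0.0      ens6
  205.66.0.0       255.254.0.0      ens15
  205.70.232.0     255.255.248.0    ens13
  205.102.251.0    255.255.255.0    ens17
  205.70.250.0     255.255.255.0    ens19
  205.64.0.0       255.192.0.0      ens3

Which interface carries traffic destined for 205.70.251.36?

Routes whose prefix contains 205.70.251.36:
  0.0.0.0/0 (default, matches everything) -> ens14
  204.0.0.0/6 (204.0.0.0 - 207.255.255.255) -> ens11
  204.0.0.0/7 (204.0.0.0 - 205.255.255.255) -> ens18
  205.64.0.0/10 (205.64.0.0 - 205.127.255.255) -> ens3
More-specific entries that do NOT match:
  205.102.251.0/24 (205.102.251.0 - 205.102.251.255) does not contain 205.70.251.36
  205.70.250.0/24 (205.70.250.0 - 205.70.250.255) does not contain 205.70.251.36
  205.70.240.0/21 (205.70.240.0 - 205.70.247.255) does not contain 205.70.251.36
  205.70.232.0/21 (205.70.232.0 - 205.70.239.255) does not contain 205.70.251.36
  205.70.128.0/18 (205.70.128.0 - 205.70.191.255) does not contain 205.70.251.36
  205.66.128.0/17 (205.66.128.0 - 205.66.255.255) does not contain 205.70.251.36
  205.66.0.0/15 (205.66.0.0 - 205.67.255.255) does not contain 205.70.251.36
  205.0.0.0/13 (205.0.0.0 - 205.7.255.255) does not contain 205.70.251.36
Longest matching prefix is /10 -> interface ens3.

ens3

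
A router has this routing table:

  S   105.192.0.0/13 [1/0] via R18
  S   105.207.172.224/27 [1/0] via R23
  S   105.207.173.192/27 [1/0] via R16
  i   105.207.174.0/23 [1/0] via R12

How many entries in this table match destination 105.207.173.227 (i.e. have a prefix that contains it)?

No listed prefix contains 105.207.173.227.
Total matching entries: 0.

0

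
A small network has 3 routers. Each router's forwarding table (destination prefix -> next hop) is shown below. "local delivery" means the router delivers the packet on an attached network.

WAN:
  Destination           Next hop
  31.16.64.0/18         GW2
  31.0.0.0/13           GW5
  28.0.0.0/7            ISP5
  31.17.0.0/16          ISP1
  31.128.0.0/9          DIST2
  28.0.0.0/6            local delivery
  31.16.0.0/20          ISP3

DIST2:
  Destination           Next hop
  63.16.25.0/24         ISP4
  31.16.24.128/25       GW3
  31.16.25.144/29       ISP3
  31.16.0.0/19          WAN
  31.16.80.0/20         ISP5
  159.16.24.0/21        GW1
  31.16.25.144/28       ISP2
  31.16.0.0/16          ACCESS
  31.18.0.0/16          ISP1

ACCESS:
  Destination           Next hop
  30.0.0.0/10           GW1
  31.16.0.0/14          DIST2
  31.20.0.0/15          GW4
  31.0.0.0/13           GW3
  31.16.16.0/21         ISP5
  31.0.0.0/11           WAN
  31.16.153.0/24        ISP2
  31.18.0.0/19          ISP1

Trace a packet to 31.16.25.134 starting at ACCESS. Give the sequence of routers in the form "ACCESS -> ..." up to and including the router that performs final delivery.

At ACCESS: longest match for 31.16.25.134 is 31.16.0.0/14 -> DIST2
At DIST2: longest match for 31.16.25.134 is 31.16.0.0/19 -> WAN
At WAN: longest match for 31.16.25.134 is 28.0.0.0/6 -> local delivery

ACCESS -> DIST2 -> WAN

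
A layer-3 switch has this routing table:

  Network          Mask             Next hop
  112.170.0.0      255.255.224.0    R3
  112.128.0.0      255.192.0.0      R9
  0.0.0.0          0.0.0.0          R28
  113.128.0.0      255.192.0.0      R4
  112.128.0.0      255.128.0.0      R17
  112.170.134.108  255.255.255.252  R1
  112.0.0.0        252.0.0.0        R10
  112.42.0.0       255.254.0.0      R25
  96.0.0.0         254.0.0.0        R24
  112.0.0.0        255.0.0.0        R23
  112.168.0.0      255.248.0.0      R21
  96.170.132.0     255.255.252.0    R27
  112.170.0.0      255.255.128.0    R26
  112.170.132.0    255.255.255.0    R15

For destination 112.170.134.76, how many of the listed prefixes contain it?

6

Prefixes containing 112.170.134.76:
  0.0.0.0/0 (default, matches everything)
  112.0.0.0/6 (112.0.0.0 - 115.255.255.255)
  112.0.0.0/8 (112.0.0.0 - 112.255.255.255)
  112.128.0.0/9 (112.128.0.0 - 112.255.255.255)
  112.128.0.0/10 (112.128.0.0 - 112.191.255.255)
  112.168.0.0/13 (112.168.0.0 - 112.175.255.255)
Total matching entries: 6.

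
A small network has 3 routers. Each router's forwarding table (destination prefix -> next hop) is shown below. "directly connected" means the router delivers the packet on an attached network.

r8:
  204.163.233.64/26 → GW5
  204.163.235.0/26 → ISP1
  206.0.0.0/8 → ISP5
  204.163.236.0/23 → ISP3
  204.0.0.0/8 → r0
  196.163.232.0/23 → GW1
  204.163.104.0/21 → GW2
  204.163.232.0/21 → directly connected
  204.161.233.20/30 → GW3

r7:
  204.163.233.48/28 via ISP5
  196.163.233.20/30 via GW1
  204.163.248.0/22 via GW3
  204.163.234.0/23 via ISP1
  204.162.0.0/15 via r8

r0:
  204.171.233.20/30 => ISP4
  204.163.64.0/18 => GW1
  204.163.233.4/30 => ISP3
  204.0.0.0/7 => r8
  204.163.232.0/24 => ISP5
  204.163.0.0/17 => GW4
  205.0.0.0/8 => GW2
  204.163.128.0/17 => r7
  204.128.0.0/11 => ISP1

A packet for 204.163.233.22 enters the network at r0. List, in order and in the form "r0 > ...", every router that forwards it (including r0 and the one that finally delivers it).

At r0: longest match for 204.163.233.22 is 204.163.128.0/17 -> r7
At r7: longest match for 204.163.233.22 is 204.162.0.0/15 -> r8
At r8: longest match for 204.163.233.22 is 204.163.232.0/21 -> directly connected

r0 > r7 > r8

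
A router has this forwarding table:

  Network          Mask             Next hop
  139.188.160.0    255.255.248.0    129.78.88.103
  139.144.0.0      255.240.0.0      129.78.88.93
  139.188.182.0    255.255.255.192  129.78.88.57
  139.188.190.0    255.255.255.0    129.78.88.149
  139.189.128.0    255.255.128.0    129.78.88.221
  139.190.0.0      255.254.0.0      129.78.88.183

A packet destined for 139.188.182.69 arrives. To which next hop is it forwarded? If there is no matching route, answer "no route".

no route

No entry's prefix contains 139.188.182.69; there is no default route.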